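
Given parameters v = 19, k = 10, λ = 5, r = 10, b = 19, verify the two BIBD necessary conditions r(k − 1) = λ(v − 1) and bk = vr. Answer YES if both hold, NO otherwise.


Condition (i): r(k − 1) = 10·9 = 90; λ(v − 1) = 5·18 = 90. Match? YES.
Condition (ii): bk = 19·10 = 190; vr = 19·10 = 190. Match? YES.
Both conditions hold? YES.

YES


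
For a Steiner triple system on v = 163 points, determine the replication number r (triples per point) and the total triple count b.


An STS(v) is a 2-(v, 3, 1) BIBD: block size k = 3, λ = 1.
Replication: r(k − 1) = λ(v − 1) ⇒ r·2 = 163 − 1 = 162 ⇒ r = 81.
Block count: b = v(v − 1)/6 = 163·162/6 = 26406/6 = 4401.

r = 81, b = 4401.


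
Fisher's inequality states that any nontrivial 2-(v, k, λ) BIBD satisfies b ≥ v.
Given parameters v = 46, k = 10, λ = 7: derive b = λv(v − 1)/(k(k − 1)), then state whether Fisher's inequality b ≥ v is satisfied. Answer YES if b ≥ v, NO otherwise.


r = λ(v − 1)/(k − 1) = 7·45/9 = 35.
b = vr/k = 46·35/10 = 161.
Fisher's inequality: b ≥ v ⇔ 161 ≥ 46? YES.

YES


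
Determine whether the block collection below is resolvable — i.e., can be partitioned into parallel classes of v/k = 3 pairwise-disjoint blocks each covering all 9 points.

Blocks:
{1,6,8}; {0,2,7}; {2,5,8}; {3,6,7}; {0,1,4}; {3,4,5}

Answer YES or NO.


v = 9, block size k = 3, number of blocks = 6.
For resolvability, blocks must partition into parallel classes of size v/k = 3.
Total blocks must therefore be a multiple of 3: 6 = 3·2 + 0 ⇒ divisible ✓.
Greedy packing gives 2 candidate class(es). Each should be a full parallel class (size 3, covers all 9 points).
  Class 1 (3 blocks): {1,6,8}; {0,2,7}; {3,4,5}. Points covered: [0, 1, 2, 3, 4, 5, 6, 7, 8].
  Class 2 (3 blocks): {2,5,8}; {3,6,7}; {0,1,4}. Points covered: [0, 1, 2, 3, 4, 5, 6, 7, 8].
All classes full (size 3)? YES. All classes cover every point? YES.
Resolvable? YES.

YES


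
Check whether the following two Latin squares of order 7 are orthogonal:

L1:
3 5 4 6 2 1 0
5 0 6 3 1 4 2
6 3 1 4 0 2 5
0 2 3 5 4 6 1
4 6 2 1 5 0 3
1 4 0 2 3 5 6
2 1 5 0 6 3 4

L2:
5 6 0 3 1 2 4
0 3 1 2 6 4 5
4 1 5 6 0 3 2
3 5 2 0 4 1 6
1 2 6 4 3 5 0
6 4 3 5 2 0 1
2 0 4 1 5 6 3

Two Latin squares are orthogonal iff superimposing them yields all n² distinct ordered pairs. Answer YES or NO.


Form the n² = 49 superimposed pairs (L1[i][j], L2[i][j]), row by row (rows and columns indexed from 0):
row 0: (3,5) (5,6) (4,0) (6,3) (2,1) (1,2) (0,4)
row 1: (5,0) (0,3) (6,1) (3,2) (1,6) (4,4) (2,5)
row 2: (6,4) (3,1) (1,5) (4,6) (0,0) (2,3) (5,2)
row 3: (0,3) (2,5) (3,2) (5,0) (4,4) (6,1) (1,6)
row 4: (4,1) (6,2) (2,6) (1,4) (5,3) (0,5) (3,0)
row 5: (1,6) (4,4) (0,3) (2,5) (3,2) (5,0) (6,1)
row 6: (2,2) (1,0) (5,4) (0,1) (6,5) (3,6) (4,3)
Orthogonality requires all 49 pairs distinct.
But the pair (0,3) repeats: cell (1,1) has L1 = 0, L2 = 3, and cell (3,0) has L1 = 0, L2 = 3.
A repeated pair means some other pair never occurs (only 35 distinct pairs out of 49), so the squares are not orthogonal.
Conclusion: NO.

NO


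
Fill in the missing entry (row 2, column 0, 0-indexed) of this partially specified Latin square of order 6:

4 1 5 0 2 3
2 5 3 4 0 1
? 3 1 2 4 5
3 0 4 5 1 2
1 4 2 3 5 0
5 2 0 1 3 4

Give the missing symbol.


Row 2 contains symbols [1, 2, 3, 4, 5] — missing [0].
Column 0 contains symbols [1, 2, 3, 4, 5] — missing [0].
The missing symbol must appear in both missing sets; intersection = [0].
Therefore the hidden value is 0.

Missing value = 0.


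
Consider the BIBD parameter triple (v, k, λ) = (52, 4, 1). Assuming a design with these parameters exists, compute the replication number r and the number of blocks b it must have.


Any 2-(v, k, λ) BIBD satisfies two necessary conditions:
  (i)  Each point sits in r blocks, and counting incidences through any fixed point gives r(k − 1) = λ(v − 1), so r = λ(v − 1)/(k − 1).
  (ii) Total incidences bk = vr, so b = vr/k.
Step 1: r = λ(v − 1)/(k − 1) = 1·(52 − 1)/(4 − 1) = 1·51/3 = 51/3 = 17.
Step 2: b = vr/k = 52·17/4 = 884/4 = 221.
Check integrality: r = 17 ∈ Z ✓, b = 221 ∈ Z ✓.
(These identities are necessary conditions: they determine r and b for any design with these parameters, but do not by themselves prove that one exists.)

r = 17, b = 221.


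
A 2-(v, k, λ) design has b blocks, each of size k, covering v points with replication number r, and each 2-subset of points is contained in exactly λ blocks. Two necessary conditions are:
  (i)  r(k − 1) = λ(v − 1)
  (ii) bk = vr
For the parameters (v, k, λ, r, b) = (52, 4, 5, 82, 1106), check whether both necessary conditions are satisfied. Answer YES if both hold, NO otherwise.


Condition (i): r(k − 1) = 82·3 = 246; λ(v − 1) = 5·51 = 255. Match? NO.
Condition (ii): bk = 1106·4 = 4424; vr = 52·82 = 4264. Match? NO.
Both conditions hold? NO.

NO


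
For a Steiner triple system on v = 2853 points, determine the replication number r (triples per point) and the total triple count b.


An STS(v) is a 2-(v, 3, 1) BIBD: block size k = 3, λ = 1.
Replication: r(k − 1) = λ(v − 1) ⇒ r·2 = 2853 − 1 = 2852 ⇒ r = 1426.
Block count: bk = vr ⇒ b·3 = 2853·1426 = 4068378 ⇒ b = 1356126.

r = 1426, b = 1356126.


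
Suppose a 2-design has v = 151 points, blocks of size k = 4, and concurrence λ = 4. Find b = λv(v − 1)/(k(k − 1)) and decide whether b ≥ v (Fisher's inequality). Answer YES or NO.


b = λv(v − 1)/(k(k − 1)) = 4·151·150/(4·3) = 90600/12 = 7550.
Compare with v = 151: b ≥ v, so Fisher's inequality holds.

YES


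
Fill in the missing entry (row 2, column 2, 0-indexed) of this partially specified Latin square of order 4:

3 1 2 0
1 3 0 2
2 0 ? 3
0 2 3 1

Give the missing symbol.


Row 2 contains symbols [0, 2, 3] — missing [1].
Column 2 contains symbols [0, 2, 3] — missing [1].
The missing symbol must appear in both missing sets; intersection = [1].
Therefore the hidden value is 1.

Missing value = 1.


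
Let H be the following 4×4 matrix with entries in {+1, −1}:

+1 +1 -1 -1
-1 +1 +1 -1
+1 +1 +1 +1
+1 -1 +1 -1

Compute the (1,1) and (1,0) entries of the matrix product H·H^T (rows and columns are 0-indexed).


Row 0 of H: [1, 1, -1, -1].
Row 1 of H: [-1, 1, 1, -1].
(H·H^T)[1][1] = Σ_j H[1][j]·H[1][j] = (-1)² + (1)² + (1)² + (-1)² = 1 + 1 + 1 + 1 = 4.
(H·H^T)[1][0] = Σ_j H[1][j]·H[0][j] = (-1)·(1) + (1)·(1) + (1)·(-1) + (-1)·(-1) = -1 + 1 + -1 + 1 = 0.
So rows 1 and 0 are orthogonal; the diagonal entry equals n = 4.

(1,1) entry = 4; (1,0) entry = 0.


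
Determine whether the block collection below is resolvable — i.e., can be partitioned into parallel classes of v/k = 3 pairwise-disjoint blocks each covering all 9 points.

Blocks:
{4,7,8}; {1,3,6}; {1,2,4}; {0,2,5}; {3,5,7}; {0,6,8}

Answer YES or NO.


v = 9, block size k = 3, number of blocks = 6.
For resolvability, blocks must partition into parallel classes of size v/k = 3.
Total blocks must therefore be a multiple of 3: 6 = 3·2 + 0 ⇒ divisible ✓.
Greedy packing gives 2 candidate class(es). Each should be a full parallel class (size 3, covers all 9 points).
  Class 1 (3 blocks): {4,7,8}; {1,3,6}; {0,2,5}. Points covered: [0, 1, 2, 3, 4, 5, 6, 7, 8].
  Class 2 (3 blocks): {1,2,4}; {3,5,7}; {0,6,8}. Points covered: [0, 1, 2, 3, 4, 5, 6, 7, 8].
All classes full (size 3)? YES. All classes cover every point? YES.
Resolvable? YES.

YES


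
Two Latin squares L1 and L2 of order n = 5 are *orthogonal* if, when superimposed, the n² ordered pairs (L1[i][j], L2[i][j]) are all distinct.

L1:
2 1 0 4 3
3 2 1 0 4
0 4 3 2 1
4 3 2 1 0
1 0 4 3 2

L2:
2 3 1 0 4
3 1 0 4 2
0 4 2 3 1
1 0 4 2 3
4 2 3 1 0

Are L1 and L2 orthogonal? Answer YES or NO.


Form the n² = 25 superimposed pairs (L1[i][j], L2[i][j]), row by row (rows and columns indexed from 0):
row 0: (2,2) (1,3) (0,1) (4,0) (3,4)
row 1: (3,3) (2,1) (1,0) (0,4) (4,2)
row 2: (0,0) (4,4) (3,2) (2,3) (1,1)
row 3: (4,1) (3,0) (2,4) (1,2) (0,3)
row 4: (1,4) (0,2) (4,3) (3,1) (2,0)
Orthogonality requires all 25 pairs distinct.
Check by first coordinate: for each symbol s of L1, list the L2 entries in the n cells where L1 = s; they must all differ.
  L1 = 0: L2 entries (in reading order) 1, 4, 0, 3, 2 — all 5 distinct ✓
  L1 = 1: L2 entries (in reading order) 3, 0, 1, 2, 4 — all 5 distinct ✓
  L1 = 2: L2 entries (in reading order) 2, 1, 3, 4, 0 — all 5 distinct ✓
  L1 = 3: L2 entries (in reading order) 4, 3, 2, 0, 1 — all 5 distinct ✓
  L1 = 4: L2 entries (in reading order) 0, 2, 4, 1, 3 — all 5 distinct ✓
Every symbol of L1 meets every symbol of L2 exactly once, so all 25 pairs are distinct (25 of 25).
Conclusion: YES.

YES


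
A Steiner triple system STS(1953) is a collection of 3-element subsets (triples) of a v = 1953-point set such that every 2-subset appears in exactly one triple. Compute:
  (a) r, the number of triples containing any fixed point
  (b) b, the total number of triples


An STS(v) is a 2-(v, 3, 1) BIBD: block size k = 3, λ = 1.
Replication: r(k − 1) = λ(v − 1) ⇒ r·2 = 1953 − 1 = 1952 ⇒ r = 976.
Block count: bk = vr ⇒ b·3 = 1953·976 = 1906128 ⇒ b = 635376.

r = 976, b = 635376.


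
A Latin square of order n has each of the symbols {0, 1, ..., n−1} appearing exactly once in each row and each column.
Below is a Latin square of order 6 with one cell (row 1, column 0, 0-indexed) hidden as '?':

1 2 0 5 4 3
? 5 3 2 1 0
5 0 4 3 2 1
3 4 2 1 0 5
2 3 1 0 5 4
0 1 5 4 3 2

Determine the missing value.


Row 1 contains symbols [0, 1, 2, 3, 5] — missing [4].
Column 0 contains symbols [0, 1, 2, 3, 5] — missing [4].
The missing symbol must appear in both missing sets; intersection = [4].
Therefore the hidden value is 4.

Missing value = 4.


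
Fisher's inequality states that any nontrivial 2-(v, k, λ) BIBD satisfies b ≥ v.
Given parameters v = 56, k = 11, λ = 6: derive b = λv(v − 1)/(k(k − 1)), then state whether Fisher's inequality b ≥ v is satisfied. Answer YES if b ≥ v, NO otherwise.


r = λ(v − 1)/(k − 1) = 6·55/10 = 33.
b = vr/k = 56·33/11 = 168.
Fisher's inequality: b ≥ v ⇔ 168 ≥ 56? YES.

YES


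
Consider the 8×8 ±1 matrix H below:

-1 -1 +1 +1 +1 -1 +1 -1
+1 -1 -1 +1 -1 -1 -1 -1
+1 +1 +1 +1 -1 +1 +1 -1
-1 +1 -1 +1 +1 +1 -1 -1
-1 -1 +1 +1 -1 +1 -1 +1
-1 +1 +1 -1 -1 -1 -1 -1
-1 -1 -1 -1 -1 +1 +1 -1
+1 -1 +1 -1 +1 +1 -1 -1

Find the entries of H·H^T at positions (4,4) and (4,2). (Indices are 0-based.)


Row 2 of H: [1, 1, 1, 1, -1, 1, 1, -1].
Row 4 of H: [-1, -1, 1, 1, -1, 1, -1, 1].
(H·H^T)[4][4] = Σ_j H[4][j]·H[4][j] = (-1)² + (-1)² + (1)² + (1)² + (-1)² + (1)² + (-1)² + (1)² = 1 + 1 + 1 + 1 + 1 + 1 + 1 + 1 = 8.
(H·H^T)[4][2] = Σ_j H[4][j]·H[2][j] = (-1)·(1) + (-1)·(1) + (1)·(1) + (1)·(1) + (-1)·(-1) + (1)·(1) + (-1)·(1) + (1)·(-1) = -1 + -1 + 1 + 1 + 1 + 1 + -1 + -1 = 0.
So rows 4 and 2 are orthogonal; the diagonal entry equals n = 8.

(4,4) entry = 8; (4,2) entry = 0.


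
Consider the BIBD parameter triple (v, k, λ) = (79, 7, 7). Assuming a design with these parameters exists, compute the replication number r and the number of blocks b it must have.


Any 2-(v, k, λ) BIBD satisfies two necessary conditions:
  (i)  Each point sits in r blocks, and counting incidences through any fixed point gives r(k − 1) = λ(v − 1), so r = λ(v − 1)/(k − 1).
  (ii) Total incidences bk = vr, so b = vr/k.
Step 1: r = λ(v − 1)/(k − 1) = 7·(79 − 1)/(7 − 1) = 7·78/6 = 546/6 = 91.
Step 2: b = vr/k = 79·91/7 = 7189/7 = 1027.
Check integrality: r = 91 ∈ Z ✓, b = 1027 ∈ Z ✓.
(These identities are necessary conditions: they determine r and b for any design with these parameters, but do not by themselves prove that one exists.)

r = 91, b = 1027.


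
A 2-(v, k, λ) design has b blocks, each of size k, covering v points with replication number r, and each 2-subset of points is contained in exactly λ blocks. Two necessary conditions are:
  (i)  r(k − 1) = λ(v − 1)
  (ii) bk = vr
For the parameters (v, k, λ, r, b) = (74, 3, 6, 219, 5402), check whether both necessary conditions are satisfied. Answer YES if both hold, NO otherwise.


Condition (i): r(k − 1) = 219·2 = 438; λ(v − 1) = 6·73 = 438. Match? YES.
Condition (ii): bk = 5402·3 = 16206; vr = 74·219 = 16206. Match? YES.
Both conditions hold? YES.

YES


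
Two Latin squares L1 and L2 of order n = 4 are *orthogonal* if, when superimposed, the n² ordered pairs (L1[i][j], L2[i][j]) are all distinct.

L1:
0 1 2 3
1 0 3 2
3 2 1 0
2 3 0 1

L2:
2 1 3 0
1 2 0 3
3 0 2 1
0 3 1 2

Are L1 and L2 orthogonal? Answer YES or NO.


Form the n² = 16 superimposed pairs (L1[i][j], L2[i][j]), row by row (rows and columns indexed from 0):
row 0: (0,2) (1,1) (2,3) (3,0)
row 1: (1,1) (0,2) (3,0) (2,3)
row 2: (3,3) (2,0) (1,2) (0,1)
row 3: (2,0) (3,3) (0,1) (1,2)
Orthogonality requires all 16 pairs distinct.
But the pair (1,1) repeats: cell (0,1) has L1 = 1, L2 = 1, and cell (1,0) has L1 = 1, L2 = 1.
A repeated pair means some other pair never occurs (only 8 distinct pairs out of 16), so the squares are not orthogonal.
Conclusion: NO.

NO


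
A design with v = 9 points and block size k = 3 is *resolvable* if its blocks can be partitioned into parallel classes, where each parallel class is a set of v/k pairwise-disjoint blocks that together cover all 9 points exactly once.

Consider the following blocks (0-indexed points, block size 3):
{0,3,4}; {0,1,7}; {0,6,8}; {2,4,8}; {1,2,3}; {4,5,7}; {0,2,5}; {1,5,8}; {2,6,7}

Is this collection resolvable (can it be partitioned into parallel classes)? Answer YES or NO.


v = 9, block size k = 3, number of blocks = 9.
For resolvability, blocks must partition into parallel classes of size v/k = 3.
Total blocks must therefore be a multiple of 3: 9 = 3·3 + 0 ⇒ divisible ✓.
Consider block {0,1,7}. The only other block(s) in the collection disjoint from it are {2,4,8} — just 1 block(s). Any parallel class containing {0,1,7} would need 2 other blocks each disjoint from it, so no parallel class of size 3 can contain {0,1,7}.
Since every block must belong to some parallel class in a resolution, the collection cannot be partitioned into parallel classes.
Resolvable? NO.

NO


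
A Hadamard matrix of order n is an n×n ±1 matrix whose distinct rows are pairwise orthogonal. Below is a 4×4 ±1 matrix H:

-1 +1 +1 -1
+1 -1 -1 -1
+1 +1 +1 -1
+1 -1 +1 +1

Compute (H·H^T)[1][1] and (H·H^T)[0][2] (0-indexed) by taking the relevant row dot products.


Row 0 of H: [-1, 1, 1, -1].
Row 1 of H: [1, -1, -1, -1].
Row 2 of H: [1, 1, 1, -1].
(H·H^T)[1][1] = Σ_j H[1][j]·H[1][j] = (1)² + (-1)² + (-1)² + (-1)² = 1 + 1 + 1 + 1 = 4.
(H·H^T)[0][2] = Σ_j H[0][j]·H[2][j] = (-1)·(1) + (1)·(1) + (1)·(1) + (-1)·(-1) = -1 + 1 + 1 + 1 = 2.
Rows 0 and 2 are not orthogonal (dot product = 2 ≠ 0), so H is not a Hadamard matrix.

(1,1) entry = 4; (0,2) entry = 2.


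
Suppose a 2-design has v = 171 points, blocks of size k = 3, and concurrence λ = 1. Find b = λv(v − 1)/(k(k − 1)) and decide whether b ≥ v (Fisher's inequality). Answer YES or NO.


r = λ(v − 1)/(k − 1) = 1·170/2 = 85.
b = vr/k = 171·85/3 = 4845.
Fisher's inequality: b ≥ v ⇔ 4845 ≥ 171? YES.

YES


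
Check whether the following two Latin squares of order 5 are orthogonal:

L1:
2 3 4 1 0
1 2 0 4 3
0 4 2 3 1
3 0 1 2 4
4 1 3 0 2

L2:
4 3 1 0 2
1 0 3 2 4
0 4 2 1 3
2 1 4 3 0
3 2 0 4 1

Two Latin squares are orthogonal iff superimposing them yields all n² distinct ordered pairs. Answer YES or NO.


Form the n² = 25 superimposed pairs (L1[i][j], L2[i][j]), row by row (rows and columns indexed from 0):
row 0: (2,4) (3,3) (4,1) (1,0) (0,2)
row 1: (1,1) (2,0) (0,3) (4,2) (3,4)
row 2: (0,0) (4,4) (2,2) (3,1) (1,3)
row 3: (3,2) (0,1) (1,4) (2,3) (4,0)
row 4: (4,3) (1,2) (3,0) (0,4) (2,1)
Orthogonality requires all 25 pairs distinct.
Check by first coordinate: for each symbol s of L1, list the L2 entries in the n cells where L1 = s; they must all differ.
  L1 = 0: L2 entries (in reading order) 2, 3, 0, 1, 4 — all 5 distinct ✓
  L1 = 1: L2 entries (in reading order) 0, 1, 3, 4, 2 — all 5 distinct ✓
  L1 = 2: L2 entries (in reading order) 4, 0, 2, 3, 1 — all 5 distinct ✓
  L1 = 3: L2 entries (in reading order) 3, 4, 1, 2, 0 — all 5 distinct ✓
  L1 = 4: L2 entries (in reading order) 1, 2, 4, 0, 3 — all 5 distinct ✓
Every symbol of L1 meets every symbol of L2 exactly once, so all 25 pairs are distinct (25 of 25).
Conclusion: YES.

YES


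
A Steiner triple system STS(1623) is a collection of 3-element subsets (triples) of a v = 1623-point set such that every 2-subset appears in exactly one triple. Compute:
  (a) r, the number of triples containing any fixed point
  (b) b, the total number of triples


An STS(v) is a 2-(v, 3, 1) BIBD: block size k = 3, λ = 1.
Replication: r(k − 1) = λ(v − 1) ⇒ r·2 = 1623 − 1 = 1622 ⇒ r = 811.
Block count: bk = vr ⇒ b·3 = 1623·811 = 1316253 ⇒ b = 438751.
(Check via b = v(v − 1)/6 = 1623·1622/6 = 2632506/6 = 438751.)

r = 811, b = 438751.


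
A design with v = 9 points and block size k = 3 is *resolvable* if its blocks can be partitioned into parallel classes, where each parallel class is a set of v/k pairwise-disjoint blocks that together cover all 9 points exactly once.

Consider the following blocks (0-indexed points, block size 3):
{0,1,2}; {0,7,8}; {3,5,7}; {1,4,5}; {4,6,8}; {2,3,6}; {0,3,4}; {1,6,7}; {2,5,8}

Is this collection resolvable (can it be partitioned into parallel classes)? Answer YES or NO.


v = 9, block size k = 3, number of blocks = 9.
For resolvability, blocks must partition into parallel classes of size v/k = 3.
Total blocks must therefore be a multiple of 3: 9 = 3·3 + 0 ⇒ divisible ✓.
Greedy packing gives 3 candidate class(es). Each should be a full parallel class (size 3, covers all 9 points).
  Class 1 (3 blocks): {0,1,2}; {3,5,7}; {4,6,8}. Points covered: [0, 1, 2, 3, 4, 5, 6, 7, 8].
  Class 2 (3 blocks): {0,7,8}; {1,4,5}; {2,3,6}. Points covered: [0, 1, 2, 3, 4, 5, 6, 7, 8].
  Class 3 (3 blocks): {0,3,4}; {1,6,7}; {2,5,8}. Points covered: [0, 1, 2, 3, 4, 5, 6, 7, 8].
All classes full (size 3)? YES. All classes cover every point? YES.
Resolvable? YES.

YES


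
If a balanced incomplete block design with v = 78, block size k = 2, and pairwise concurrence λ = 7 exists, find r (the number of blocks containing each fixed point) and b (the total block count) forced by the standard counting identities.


Any 2-(v, k, λ) BIBD satisfies two necessary conditions:
  (i)  Each point sits in r blocks, and counting incidences through any fixed point gives r(k − 1) = λ(v − 1), so r = λ(v − 1)/(k − 1).
  (ii) Total incidences bk = vr, so b = vr/k.
Step 1: r = λ(v − 1)/(k − 1) = 7·(78 − 1)/(2 − 1) = 7·77/1 = 539/1 = 539.
Step 2: b = vr/k = 78·539/2 = 42042/2 = 21021.
Check integrality: r = 539 ∈ Z ✓, b = 21021 ∈ Z ✓.
(These identities are necessary conditions: they determine r and b for any design with these parameters, but do not by themselves prove that one exists.)

r = 539, b = 21021.


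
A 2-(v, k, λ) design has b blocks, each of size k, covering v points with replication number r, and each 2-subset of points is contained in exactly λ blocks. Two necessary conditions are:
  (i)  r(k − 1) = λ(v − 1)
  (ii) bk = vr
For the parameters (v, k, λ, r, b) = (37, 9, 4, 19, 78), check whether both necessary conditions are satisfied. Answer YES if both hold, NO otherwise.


Condition (i): r(k − 1) = 19·8 = 152; λ(v − 1) = 4·36 = 144. Match? NO.
Condition (ii): bk = 78·9 = 702; vr = 37·19 = 703. Match? NO.
Both conditions hold? NO.

NO


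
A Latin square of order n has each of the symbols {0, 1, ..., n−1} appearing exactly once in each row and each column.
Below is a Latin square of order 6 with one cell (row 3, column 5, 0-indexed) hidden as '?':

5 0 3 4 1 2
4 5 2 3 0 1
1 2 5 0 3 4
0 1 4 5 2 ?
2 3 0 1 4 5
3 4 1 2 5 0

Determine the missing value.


Row 3 contains symbols [0, 1, 2, 4, 5] — missing [3].
Column 5 contains symbols [0, 1, 2, 4, 5] — missing [3].
The missing symbol must appear in both missing sets; intersection = [3].
Therefore the hidden value is 3.

Missing value = 3.


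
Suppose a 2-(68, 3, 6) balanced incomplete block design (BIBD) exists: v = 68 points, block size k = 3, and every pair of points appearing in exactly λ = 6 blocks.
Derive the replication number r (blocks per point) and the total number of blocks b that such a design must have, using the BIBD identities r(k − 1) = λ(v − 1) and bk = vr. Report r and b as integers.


Any 2-(v, k, λ) BIBD satisfies two necessary conditions:
  (i)  Each point sits in r blocks, and counting incidences through any fixed point gives r(k − 1) = λ(v − 1), so r = λ(v − 1)/(k − 1).
  (ii) Total incidences bk = vr, so b = vr/k.
Step 1: r = λ(v − 1)/(k − 1) = 6·(68 − 1)/(3 − 1) = 6·67/2 = 402/2 = 201.
Step 2: b = vr/k = 68·201/3 = 13668/3 = 4556.
Check integrality: r = 201 ∈ Z ✓, b = 4556 ∈ Z ✓.
(These identities are necessary conditions: they determine r and b for any design with these parameters, but do not by themselves prove that one exists.)

r = 201, b = 4556.


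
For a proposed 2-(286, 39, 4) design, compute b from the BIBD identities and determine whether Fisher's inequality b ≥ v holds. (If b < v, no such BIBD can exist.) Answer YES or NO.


b = λv(v − 1)/(k(k − 1)) = 4·286·285/(39·38) = 326040/1482 = 220.
Compare with v = 286: b < v, so Fisher's inequality fails.

NO


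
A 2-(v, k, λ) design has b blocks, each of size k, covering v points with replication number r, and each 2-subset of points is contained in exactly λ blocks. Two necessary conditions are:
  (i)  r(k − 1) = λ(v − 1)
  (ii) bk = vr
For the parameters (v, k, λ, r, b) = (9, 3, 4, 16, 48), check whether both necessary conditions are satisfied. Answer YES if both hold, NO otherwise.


Condition (i): r(k − 1) = 16·2 = 32; λ(v − 1) = 4·8 = 32. Match? YES.
Condition (ii): bk = 48·3 = 144; vr = 9·16 = 144. Match? YES.
Both conditions hold? YES.

YES


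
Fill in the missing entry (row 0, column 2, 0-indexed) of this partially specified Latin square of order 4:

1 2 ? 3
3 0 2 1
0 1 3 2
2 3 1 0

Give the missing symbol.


Row 0 contains symbols [1, 2, 3] — missing [0].
Column 2 contains symbols [1, 2, 3] — missing [0].
The missing symbol must appear in both missing sets; intersection = [0].
Therefore the hidden value is 0.

Missing value = 0.


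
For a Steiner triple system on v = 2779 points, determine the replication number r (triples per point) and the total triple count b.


An STS(v) is a 2-(v, 3, 1) BIBD: block size k = 3, λ = 1.
Replication: r(k − 1) = λ(v − 1) ⇒ r·2 = 2779 − 1 = 2778 ⇒ r = 1389.
Block count: b = v(v − 1)/6 = 2779·2778/6 = 7720062/6 = 1286677.

r = 1389, b = 1286677.


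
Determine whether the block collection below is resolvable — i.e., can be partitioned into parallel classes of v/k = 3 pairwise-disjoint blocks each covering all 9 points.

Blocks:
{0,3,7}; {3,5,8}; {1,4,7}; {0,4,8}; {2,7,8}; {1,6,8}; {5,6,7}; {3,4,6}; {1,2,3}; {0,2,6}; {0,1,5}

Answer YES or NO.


v = 9, block size k = 3, number of blocks = 11.
For resolvability, blocks must partition into parallel classes of size v/k = 3.
Total blocks must therefore be a multiple of 3: 11 = 3·3 + 2 ⇒ not divisible ✗.
Resolvable? NO.

NO


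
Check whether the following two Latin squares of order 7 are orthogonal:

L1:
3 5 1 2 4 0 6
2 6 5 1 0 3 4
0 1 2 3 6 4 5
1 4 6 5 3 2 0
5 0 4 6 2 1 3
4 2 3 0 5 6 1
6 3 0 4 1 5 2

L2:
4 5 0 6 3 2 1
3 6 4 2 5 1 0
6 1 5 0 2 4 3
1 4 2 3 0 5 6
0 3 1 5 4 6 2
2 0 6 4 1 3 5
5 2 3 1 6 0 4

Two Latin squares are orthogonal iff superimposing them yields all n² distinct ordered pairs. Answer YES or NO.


Form the n² = 49 superimposed pairs (L1[i][j], L2[i][j]), row by row (rows and columns indexed from 0):
row 0: (3,4) (5,5) (1,0) (2,6) (4,3) (0,2) (6,1)
row 1: (2,3) (6,6) (5,4) (1,2) (0,5) (3,1) (4,0)
row 2: (0,6) (1,1) (2,5) (3,0) (6,2) (4,4) (5,3)
row 3: (1,1) (4,4) (6,2) (5,3) (3,0) (2,5) (0,6)
row 4: (5,0) (0,3) (4,1) (6,5) (2,4) (1,6) (3,2)
row 5: (4,2) (2,0) (3,6) (0,4) (5,1) (6,3) (1,5)
row 6: (6,5) (3,2) (0,3) (4,1) (1,6) (5,0) (2,4)
Orthogonality requires all 49 pairs distinct.
But the pair (1,1) repeats: cell (2,1) has L1 = 1, L2 = 1, and cell (3,0) has L1 = 1, L2 = 1.
A repeated pair means some other pair never occurs (only 35 distinct pairs out of 49), so the squares are not orthogonal.
Conclusion: NO.

NO


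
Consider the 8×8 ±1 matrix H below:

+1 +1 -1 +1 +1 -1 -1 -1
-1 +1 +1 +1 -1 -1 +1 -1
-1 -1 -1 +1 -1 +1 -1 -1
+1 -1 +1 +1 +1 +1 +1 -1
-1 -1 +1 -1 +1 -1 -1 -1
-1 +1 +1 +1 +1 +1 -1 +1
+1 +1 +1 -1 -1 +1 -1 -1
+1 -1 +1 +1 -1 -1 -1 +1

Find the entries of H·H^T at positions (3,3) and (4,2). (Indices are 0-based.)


Row 2 of H: [-1, -1, -1, 1, -1, 1, -1, -1].
Row 3 of H: [1, -1, 1, 1, 1, 1, 1, -1].
Row 4 of H: [-1, -1, 1, -1, 1, -1, -1, -1].
(H·H^T)[3][3] = Σ_j H[3][j]·H[3][j] = (1)² + (-1)² + (1)² + (1)² + (1)² + (1)² + (1)² + (-1)² = 1 + 1 + 1 + 1 + 1 + 1 + 1 + 1 = 8.
(H·H^T)[4][2] = Σ_j H[4][j]·H[2][j] = (-1)·(-1) + (-1)·(-1) + (1)·(-1) + (-1)·(1) + (1)·(-1) + (-1)·(1) + (-1)·(-1) + (-1)·(-1) = 1 + 1 + -1 + -1 + -1 + -1 + 1 + 1 = 0.
So rows 4 and 2 are orthogonal; the diagonal entry equals n = 8.

(3,3) entry = 8; (4,2) entry = 0.


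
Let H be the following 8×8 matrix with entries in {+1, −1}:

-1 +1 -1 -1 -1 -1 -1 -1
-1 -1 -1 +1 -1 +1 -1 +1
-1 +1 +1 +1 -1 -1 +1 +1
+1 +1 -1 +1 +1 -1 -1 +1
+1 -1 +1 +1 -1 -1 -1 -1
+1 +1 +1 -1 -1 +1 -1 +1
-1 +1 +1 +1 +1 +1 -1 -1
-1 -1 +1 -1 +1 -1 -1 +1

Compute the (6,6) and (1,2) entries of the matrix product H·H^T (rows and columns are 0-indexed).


Row 1 of H: [-1, -1, -1, 1, -1, 1, -1, 1].
Row 2 of H: [-1, 1, 1, 1, -1, -1, 1, 1].
Row 6 of H: [-1, 1, 1, 1, 1, 1, -1, -1].
(H·H^T)[6][6] = Σ_j H[6][j]·H[6][j] = (-1)² + (1)² + (1)² + (1)² + (1)² + (1)² + (-1)² + (-1)² = 1 + 1 + 1 + 1 + 1 + 1 + 1 + 1 = 8.
(H·H^T)[1][2] = Σ_j H[1][j]·H[2][j] = (-1)·(-1) + (-1)·(1) + (-1)·(1) + (1)·(1) + (-1)·(-1) + (1)·(-1) + (-1)·(1) + (1)·(1) = 1 + -1 + -1 + 1 + 1 + -1 + -1 + 1 = 0.
So rows 1 and 2 are orthogonal; the diagonal entry equals n = 8.

(6,6) entry = 8; (1,2) entry = 0.


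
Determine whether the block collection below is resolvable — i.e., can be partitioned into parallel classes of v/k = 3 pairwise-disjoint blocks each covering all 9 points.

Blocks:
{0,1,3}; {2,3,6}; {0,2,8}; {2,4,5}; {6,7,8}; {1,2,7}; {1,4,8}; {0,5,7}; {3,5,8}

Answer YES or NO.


v = 9, block size k = 3, number of blocks = 9.
For resolvability, blocks must partition into parallel classes of size v/k = 3.
Total blocks must therefore be a multiple of 3: 9 = 3·3 + 0 ⇒ divisible ✓.
Consider block {0,2,8}. It intersects every other block in the collection, so no parallel class of size 3 can contain it.
Since every block must belong to some parallel class in a resolution, the collection cannot be partitioned into parallel classes.
Resolvable? NO.

NO


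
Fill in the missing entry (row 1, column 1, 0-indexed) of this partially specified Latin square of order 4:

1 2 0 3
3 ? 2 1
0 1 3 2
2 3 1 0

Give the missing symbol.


Row 1 contains symbols [1, 2, 3] — missing [0].
Column 1 contains symbols [1, 2, 3] — missing [0].
The missing symbol must appear in both missing sets; intersection = [0].
Therefore the hidden value is 0.

Missing value = 0.


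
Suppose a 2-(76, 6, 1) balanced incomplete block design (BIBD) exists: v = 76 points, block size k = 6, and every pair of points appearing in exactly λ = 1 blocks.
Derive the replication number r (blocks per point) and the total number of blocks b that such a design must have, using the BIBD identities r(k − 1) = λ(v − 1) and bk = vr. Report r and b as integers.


Any 2-(v, k, λ) BIBD satisfies two necessary conditions:
  (i)  Each point sits in r blocks, and counting incidences through any fixed point gives r(k − 1) = λ(v − 1), so r = λ(v − 1)/(k − 1).
  (ii) Total incidences bk = vr, so b = vr/k.
Step 1: r = λ(v − 1)/(k − 1) = 1·(76 − 1)/(6 − 1) = 1·75/5 = 75/5 = 15.
Step 2: b = vr/k = 76·15/6 = 1140/6 = 190.
Check integrality: r = 15 ∈ Z ✓, b = 190 ∈ Z ✓.
(These identities are necessary conditions: they determine r and b for any design with these parameters, but do not by themselves prove that one exists.)

r = 15, b = 190.


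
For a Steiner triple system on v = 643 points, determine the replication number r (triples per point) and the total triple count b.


An STS(v) is a 2-(v, 3, 1) BIBD: block size k = 3, λ = 1.
Replication: r(k − 1) = λ(v − 1) ⇒ r·2 = 643 − 1 = 642 ⇒ r = 321.
Block count: b = v(v − 1)/6 = 643·642/6 = 412806/6 = 68801.

r = 321, b = 68801.


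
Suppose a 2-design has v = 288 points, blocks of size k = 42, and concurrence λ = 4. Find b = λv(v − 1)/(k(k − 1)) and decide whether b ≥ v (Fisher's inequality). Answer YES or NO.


r = λ(v − 1)/(k − 1) = 4·287/41 = 28.
b = vr/k = 288·28/42 = 192.
Fisher's inequality: b ≥ v ⇔ 192 ≥ 288? NO.

NO


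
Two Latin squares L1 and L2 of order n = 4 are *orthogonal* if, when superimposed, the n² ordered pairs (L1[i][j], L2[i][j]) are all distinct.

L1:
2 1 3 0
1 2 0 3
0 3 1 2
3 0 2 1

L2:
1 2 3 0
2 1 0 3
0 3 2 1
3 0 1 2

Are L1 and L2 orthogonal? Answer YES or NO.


Form the n² = 16 superimposed pairs (L1[i][j], L2[i][j]), row by row (rows and columns indexed from 0):
row 0: (2,1) (1,2) (3,3) (0,0)
row 1: (1,2) (2,1) (0,0) (3,3)
row 2: (0,0) (3,3) (1,2) (2,1)
row 3: (3,3) (0,0) (2,1) (1,2)
Orthogonality requires all 16 pairs distinct.
But the pair (1,2) repeats: cell (0,1) has L1 = 1, L2 = 2, and cell (1,0) has L1 = 1, L2 = 2.
A repeated pair means some other pair never occurs (only 4 distinct pairs out of 16), so the squares are not orthogonal.
Conclusion: NO.

NO


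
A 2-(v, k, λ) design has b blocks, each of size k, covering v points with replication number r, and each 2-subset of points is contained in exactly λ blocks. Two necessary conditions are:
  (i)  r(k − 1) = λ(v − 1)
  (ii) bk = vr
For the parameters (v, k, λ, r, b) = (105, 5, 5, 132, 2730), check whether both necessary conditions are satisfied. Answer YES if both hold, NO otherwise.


Condition (i): r(k − 1) = 132·4 = 528; λ(v − 1) = 5·104 = 520. Match? NO.
Condition (ii): bk = 2730·5 = 13650; vr = 105·132 = 13860. Match? NO.
Both conditions hold? NO.

NO


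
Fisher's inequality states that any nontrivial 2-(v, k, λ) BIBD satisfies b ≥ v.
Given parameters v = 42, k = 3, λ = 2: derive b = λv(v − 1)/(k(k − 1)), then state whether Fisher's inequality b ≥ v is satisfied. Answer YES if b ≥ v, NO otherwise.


r = λ(v − 1)/(k − 1) = 2·41/2 = 41.
b = vr/k = 42·41/3 = 574.
Fisher's inequality: b ≥ v ⇔ 574 ≥ 42? YES.

YES


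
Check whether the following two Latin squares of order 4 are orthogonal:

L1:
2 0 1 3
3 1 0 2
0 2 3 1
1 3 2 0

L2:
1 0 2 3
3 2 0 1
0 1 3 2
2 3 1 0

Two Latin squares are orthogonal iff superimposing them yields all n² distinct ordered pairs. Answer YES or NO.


Form the n² = 16 superimposed pairs (L1[i][j], L2[i][j]), row by row (rows and columns indexed from 0):
row 0: (2,1) (0,0) (1,2) (3,3)
row 1: (3,3) (1,2) (0,0) (2,1)
row 2: (0,0) (2,1) (3,3) (1,2)
row 3: (1,2) (3,3) (2,1) (0,0)
Orthogonality requires all 16 pairs distinct.
But the pair (3,3) repeats: cell (0,3) has L1 = 3, L2 = 3, and cell (1,0) has L1 = 3, L2 = 3.
A repeated pair means some other pair never occurs (only 4 distinct pairs out of 16), so the squares are not orthogonal.
Conclusion: NO.

NO


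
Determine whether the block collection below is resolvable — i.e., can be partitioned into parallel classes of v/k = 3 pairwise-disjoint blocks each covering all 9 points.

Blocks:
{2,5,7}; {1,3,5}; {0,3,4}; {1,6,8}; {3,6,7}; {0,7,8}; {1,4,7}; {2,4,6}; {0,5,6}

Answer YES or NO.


v = 9, block size k = 3, number of blocks = 9.
For resolvability, blocks must partition into parallel classes of size v/k = 3.
Total blocks must therefore be a multiple of 3: 9 = 3·3 + 0 ⇒ divisible ✓.
Consider block {3,6,7}. It intersects every other block in the collection, so no parallel class of size 3 can contain it.
Since every block must belong to some parallel class in a resolution, the collection cannot be partitioned into parallel classes.
Resolvable? NO.

NO


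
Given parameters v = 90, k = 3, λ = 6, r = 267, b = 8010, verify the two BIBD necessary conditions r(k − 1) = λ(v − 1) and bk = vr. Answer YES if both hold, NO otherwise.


Condition (i): r(k − 1) = 267·2 = 534; λ(v − 1) = 6·89 = 534. Match? YES.
Condition (ii): bk = 8010·3 = 24030; vr = 90·267 = 24030. Match? YES.
Both conditions hold? YES.

YES


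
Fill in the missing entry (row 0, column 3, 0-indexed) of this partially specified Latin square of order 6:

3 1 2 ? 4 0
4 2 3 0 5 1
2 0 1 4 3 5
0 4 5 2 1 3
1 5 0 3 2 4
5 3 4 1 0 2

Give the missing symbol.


Row 0 contains symbols [0, 1, 2, 3, 4] — missing [5].
Column 3 contains symbols [0, 1, 2, 3, 4] — missing [5].
The missing symbol must appear in both missing sets; intersection = [5].
Therefore the hidden value is 5.

Missing value = 5.


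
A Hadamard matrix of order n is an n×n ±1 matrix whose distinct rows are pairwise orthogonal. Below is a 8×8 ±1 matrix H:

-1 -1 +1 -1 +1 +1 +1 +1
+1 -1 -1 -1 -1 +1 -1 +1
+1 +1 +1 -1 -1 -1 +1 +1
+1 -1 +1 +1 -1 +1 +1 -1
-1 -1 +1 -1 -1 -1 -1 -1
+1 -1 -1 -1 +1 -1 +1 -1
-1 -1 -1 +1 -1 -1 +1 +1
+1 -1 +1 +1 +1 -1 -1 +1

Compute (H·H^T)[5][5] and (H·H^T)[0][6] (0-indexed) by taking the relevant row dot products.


Row 0 of H: [-1, -1, 1, -1, 1, 1, 1, 1].
Row 5 of H: [1, -1, -1, -1, 1, -1, 1, -1].
Row 6 of H: [-1, -1, -1, 1, -1, -1, 1, 1].
(H·H^T)[5][5] = Σ_j H[5][j]·H[5][j] = (1)² + (-1)² + (-1)² + (-1)² + (1)² + (-1)² + (1)² + (-1)² = 1 + 1 + 1 + 1 + 1 + 1 + 1 + 1 = 8.
(H·H^T)[0][6] = Σ_j H[0][j]·H[6][j] = (-1)·(-1) + (-1)·(-1) + (1)·(-1) + (-1)·(1) + (1)·(-1) + (1)·(-1) + (1)·(1) + (1)·(1) = 1 + 1 + -1 + -1 + -1 + -1 + 1 + 1 = 0.
So rows 0 and 6 are orthogonal; the diagonal entry equals n = 8.

(5,5) entry = 8; (0,6) entry = 0.


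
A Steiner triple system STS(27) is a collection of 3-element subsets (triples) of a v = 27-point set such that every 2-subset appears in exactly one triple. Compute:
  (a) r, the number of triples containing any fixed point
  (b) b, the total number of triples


An STS(v) is a 2-(v, 3, 1) BIBD: block size k = 3, λ = 1.
Replication: r(k − 1) = λ(v − 1) ⇒ r·2 = 27 − 1 = 26 ⇒ r = 13.
Block count: bk = vr ⇒ b·3 = 27·13 = 351 ⇒ b = 117.
(Check via b = v(v − 1)/6 = 27·26/6 = 702/6 = 117.)

r = 13, b = 117.


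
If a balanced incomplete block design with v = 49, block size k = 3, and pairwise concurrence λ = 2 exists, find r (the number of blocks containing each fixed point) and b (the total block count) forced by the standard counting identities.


Any 2-(v, k, λ) BIBD satisfies two necessary conditions:
  (i)  Each point sits in r blocks, and counting incidences through any fixed point gives r(k − 1) = λ(v − 1), so r = λ(v − 1)/(k − 1).
  (ii) Total incidences bk = vr, so b = vr/k.
Step 1: r = λ(v − 1)/(k − 1) = 2·(49 − 1)/(3 − 1) = 2·48/2 = 96/2 = 48.
Step 2: b = vr/k = 49·48/3 = 2352/3 = 784.
Check integrality: r = 48 ∈ Z ✓, b = 784 ∈ Z ✓.
(These identities are necessary conditions: they determine r and b for any design with these parameters, but do not by themselves prove that one exists.)

r = 48, b = 784.


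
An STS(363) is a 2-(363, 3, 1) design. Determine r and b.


An STS(v) is a 2-(v, 3, 1) BIBD: block size k = 3, λ = 1.
Replication: r(k − 1) = λ(v − 1) ⇒ r·2 = 363 − 1 = 362 ⇒ r = 181.
Block count: b = v(v − 1)/6 = 363·362/6 = 131406/6 = 21901.
(Check via bk = vr: 21901·3 = 65703 = 363·181 = 65703 ✓.)

r = 181, b = 21901.


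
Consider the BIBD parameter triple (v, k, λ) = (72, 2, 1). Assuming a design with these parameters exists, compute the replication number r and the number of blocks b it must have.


Any 2-(v, k, λ) BIBD satisfies two necessary conditions:
  (i)  Each point sits in r blocks, and counting incidences through any fixed point gives r(k − 1) = λ(v − 1), so r = λ(v − 1)/(k − 1).
  (ii) Total incidences bk = vr, so b = vr/k.
Step 1: r = λ(v − 1)/(k − 1) = 1·(72 − 1)/(2 − 1) = 1·71/1 = 71/1 = 71.
Step 2: b = vr/k = 72·71/2 = 5112/2 = 2556.
Check integrality: r = 71 ∈ Z ✓, b = 2556 ∈ Z ✓.
(These identities are necessary conditions: they determine r and b for any design with these parameters, but do not by themselves prove that one exists.)

r = 71, b = 2556.


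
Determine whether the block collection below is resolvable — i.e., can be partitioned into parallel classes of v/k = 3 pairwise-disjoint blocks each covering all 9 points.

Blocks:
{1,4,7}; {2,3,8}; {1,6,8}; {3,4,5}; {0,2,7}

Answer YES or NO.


v = 9, block size k = 3, number of blocks = 5.
For resolvability, blocks must partition into parallel classes of size v/k = 3.
Total blocks must therefore be a multiple of 3: 5 = 3·1 + 2 ⇒ not divisible ✗.
Resolvable? NO.

NO


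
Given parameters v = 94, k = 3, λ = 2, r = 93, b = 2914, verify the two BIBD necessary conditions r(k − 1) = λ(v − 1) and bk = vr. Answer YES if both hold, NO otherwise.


Condition (i): r(k − 1) = 93·2 = 186; λ(v − 1) = 2·93 = 186. Match? YES.
Condition (ii): bk = 2914·3 = 8742; vr = 94·93 = 8742. Match? YES.
Both conditions hold? YES.

YES


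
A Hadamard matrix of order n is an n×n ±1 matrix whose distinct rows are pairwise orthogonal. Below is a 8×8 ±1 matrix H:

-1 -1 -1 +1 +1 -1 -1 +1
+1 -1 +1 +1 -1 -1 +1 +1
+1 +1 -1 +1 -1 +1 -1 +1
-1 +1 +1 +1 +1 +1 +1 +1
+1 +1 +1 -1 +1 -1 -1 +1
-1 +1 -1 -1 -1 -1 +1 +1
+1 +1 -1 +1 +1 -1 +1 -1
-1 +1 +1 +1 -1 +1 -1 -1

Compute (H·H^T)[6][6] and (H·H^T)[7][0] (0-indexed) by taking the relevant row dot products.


Row 0 of H: [-1, -1, -1, 1, 1, -1, -1, 1].
Row 6 of H: [1, 1, -1, 1, 1, -1, 1, -1].
Row 7 of H: [-1, 1, 1, 1, -1, 1, -1, -1].
(H·H^T)[6][6] = Σ_j H[6][j]·H[6][j] = (1)² + (1)² + (-1)² + (1)² + (1)² + (-1)² + (1)² + (-1)² = 1 + 1 + 1 + 1 + 1 + 1 + 1 + 1 = 8.
(H·H^T)[7][0] = Σ_j H[7][j]·H[0][j] = (-1)·(-1) + (1)·(-1) + (1)·(-1) + (1)·(1) + (-1)·(1) + (1)·(-1) + (-1)·(-1) + (-1)·(1) = 1 + -1 + -1 + 1 + -1 + -1 + 1 + -1 = -2.
Rows 7 and 0 are not orthogonal (dot product = -2 ≠ 0), so H is not a Hadamard matrix.

(6,6) entry = 8; (7,0) entry = -2.


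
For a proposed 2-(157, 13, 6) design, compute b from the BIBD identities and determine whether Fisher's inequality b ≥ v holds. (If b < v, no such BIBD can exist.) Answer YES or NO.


r = λ(v − 1)/(k − 1) = 6·156/12 = 78.
b = vr/k = 157·78/13 = 942.
Fisher's inequality: b ≥ v ⇔ 942 ≥ 157? YES.

YES


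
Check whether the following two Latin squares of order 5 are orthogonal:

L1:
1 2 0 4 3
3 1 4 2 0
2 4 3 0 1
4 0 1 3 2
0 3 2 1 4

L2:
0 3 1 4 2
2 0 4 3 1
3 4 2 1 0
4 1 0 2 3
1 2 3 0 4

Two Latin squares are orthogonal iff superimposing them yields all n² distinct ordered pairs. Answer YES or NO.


Form the n² = 25 superimposed pairs (L1[i][j], L2[i][j]), row by row (rows and columns indexed from 0):
row 0: (1,0) (2,3) (0,1) (4,4) (3,2)
row 1: (3,2) (1,0) (4,4) (2,3) (0,1)
row 2: (2,3) (4,4) (3,2) (0,1) (1,0)
row 3: (4,4) (0,1) (1,0) (3,2) (2,3)
row 4: (0,1) (3,2) (2,3) (1,0) (4,4)
Orthogonality requires all 25 pairs distinct.
But the pair (3,2) repeats: cell (0,4) has L1 = 3, L2 = 2, and cell (1,0) has L1 = 3, L2 = 2.
A repeated pair means some other pair never occurs (only 5 distinct pairs out of 25), so the squares are not orthogonal.
Conclusion: NO.

NO


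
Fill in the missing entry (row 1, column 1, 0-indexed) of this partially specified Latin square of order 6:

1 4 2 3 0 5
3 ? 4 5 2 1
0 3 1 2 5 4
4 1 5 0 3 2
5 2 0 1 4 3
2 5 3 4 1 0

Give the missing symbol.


Row 1 contains symbols [1, 2, 3, 4, 5] — missing [0].
Column 1 contains symbols [1, 2, 3, 4, 5] — missing [0].
The missing symbol must appear in both missing sets; intersection = [0].
Therefore the hidden value is 0.

Missing value = 0.
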